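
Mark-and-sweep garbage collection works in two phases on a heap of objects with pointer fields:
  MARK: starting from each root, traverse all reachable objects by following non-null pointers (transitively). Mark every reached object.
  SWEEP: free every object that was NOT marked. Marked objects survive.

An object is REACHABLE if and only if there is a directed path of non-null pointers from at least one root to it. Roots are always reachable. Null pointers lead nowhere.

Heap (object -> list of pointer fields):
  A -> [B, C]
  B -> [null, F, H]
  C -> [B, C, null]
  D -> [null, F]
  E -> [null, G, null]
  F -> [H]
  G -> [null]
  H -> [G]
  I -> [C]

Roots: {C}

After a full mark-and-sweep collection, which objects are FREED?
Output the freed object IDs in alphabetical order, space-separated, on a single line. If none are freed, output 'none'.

Answer: A D E I

Derivation:
Roots: C
Mark C: refs=B C null, marked=C
Mark B: refs=null F H, marked=B C
Mark F: refs=H, marked=B C F
Mark H: refs=G, marked=B C F H
Mark G: refs=null, marked=B C F G H
Unmarked (collected): A D E I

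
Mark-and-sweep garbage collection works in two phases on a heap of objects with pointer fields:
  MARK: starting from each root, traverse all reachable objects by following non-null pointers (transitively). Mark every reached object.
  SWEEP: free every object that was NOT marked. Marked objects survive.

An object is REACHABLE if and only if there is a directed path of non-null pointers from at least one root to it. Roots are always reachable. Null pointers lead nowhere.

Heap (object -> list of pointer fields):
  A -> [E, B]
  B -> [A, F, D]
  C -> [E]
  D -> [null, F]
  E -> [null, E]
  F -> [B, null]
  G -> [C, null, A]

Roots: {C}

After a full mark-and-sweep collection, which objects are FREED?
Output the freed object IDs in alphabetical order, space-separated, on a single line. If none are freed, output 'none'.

Answer: A B D F G

Derivation:
Roots: C
Mark C: refs=E, marked=C
Mark E: refs=null E, marked=C E
Unmarked (collected): A B D F G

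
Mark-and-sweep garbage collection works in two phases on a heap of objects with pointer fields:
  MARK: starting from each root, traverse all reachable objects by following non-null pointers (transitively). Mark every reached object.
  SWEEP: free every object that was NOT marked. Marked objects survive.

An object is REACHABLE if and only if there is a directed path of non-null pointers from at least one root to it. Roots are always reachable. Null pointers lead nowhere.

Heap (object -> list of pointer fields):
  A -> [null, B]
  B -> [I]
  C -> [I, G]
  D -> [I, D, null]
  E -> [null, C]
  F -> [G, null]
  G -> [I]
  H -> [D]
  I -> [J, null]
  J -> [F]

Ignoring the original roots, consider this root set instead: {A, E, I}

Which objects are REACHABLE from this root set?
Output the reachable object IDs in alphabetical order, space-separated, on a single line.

Answer: A B C E F G I J

Derivation:
Roots: A E I
Mark A: refs=null B, marked=A
Mark E: refs=null C, marked=A E
Mark I: refs=J null, marked=A E I
Mark B: refs=I, marked=A B E I
Mark C: refs=I G, marked=A B C E I
Mark J: refs=F, marked=A B C E I J
Mark G: refs=I, marked=A B C E G I J
Mark F: refs=G null, marked=A B C E F G I J
Unmarked (collected): D H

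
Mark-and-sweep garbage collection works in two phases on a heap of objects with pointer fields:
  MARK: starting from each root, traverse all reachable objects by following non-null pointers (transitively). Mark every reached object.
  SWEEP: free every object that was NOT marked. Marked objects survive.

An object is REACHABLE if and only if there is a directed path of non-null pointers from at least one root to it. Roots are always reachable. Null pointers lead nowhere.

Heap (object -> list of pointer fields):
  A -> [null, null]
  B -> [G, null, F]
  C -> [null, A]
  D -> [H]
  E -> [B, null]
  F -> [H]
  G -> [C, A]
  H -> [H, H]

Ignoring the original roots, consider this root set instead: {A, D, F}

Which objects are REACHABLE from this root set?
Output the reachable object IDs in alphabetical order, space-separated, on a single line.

Answer: A D F H

Derivation:
Roots: A D F
Mark A: refs=null null, marked=A
Mark D: refs=H, marked=A D
Mark F: refs=H, marked=A D F
Mark H: refs=H H, marked=A D F H
Unmarked (collected): B C E G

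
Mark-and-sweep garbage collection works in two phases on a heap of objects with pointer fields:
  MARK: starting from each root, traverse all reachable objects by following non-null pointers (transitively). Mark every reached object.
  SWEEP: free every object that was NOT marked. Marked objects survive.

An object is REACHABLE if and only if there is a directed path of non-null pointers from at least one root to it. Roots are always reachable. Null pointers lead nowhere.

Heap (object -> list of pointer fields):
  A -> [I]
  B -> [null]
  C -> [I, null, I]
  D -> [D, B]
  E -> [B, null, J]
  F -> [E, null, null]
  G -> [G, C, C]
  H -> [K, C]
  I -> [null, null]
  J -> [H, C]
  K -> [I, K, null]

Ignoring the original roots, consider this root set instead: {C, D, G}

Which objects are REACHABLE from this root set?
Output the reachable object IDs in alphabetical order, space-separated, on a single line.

Answer: B C D G I

Derivation:
Roots: C D G
Mark C: refs=I null I, marked=C
Mark D: refs=D B, marked=C D
Mark G: refs=G C C, marked=C D G
Mark I: refs=null null, marked=C D G I
Mark B: refs=null, marked=B C D G I
Unmarked (collected): A E F H J K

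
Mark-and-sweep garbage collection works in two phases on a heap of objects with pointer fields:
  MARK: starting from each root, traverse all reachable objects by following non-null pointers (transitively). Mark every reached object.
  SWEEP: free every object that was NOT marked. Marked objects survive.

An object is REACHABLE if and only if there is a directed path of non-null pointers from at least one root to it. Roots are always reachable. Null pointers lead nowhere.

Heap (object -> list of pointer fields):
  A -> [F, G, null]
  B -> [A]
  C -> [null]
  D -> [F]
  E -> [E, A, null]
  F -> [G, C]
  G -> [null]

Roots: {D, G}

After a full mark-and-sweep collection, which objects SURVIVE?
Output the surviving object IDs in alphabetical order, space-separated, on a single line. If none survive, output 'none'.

Answer: C D F G

Derivation:
Roots: D G
Mark D: refs=F, marked=D
Mark G: refs=null, marked=D G
Mark F: refs=G C, marked=D F G
Mark C: refs=null, marked=C D F G
Unmarked (collected): A B E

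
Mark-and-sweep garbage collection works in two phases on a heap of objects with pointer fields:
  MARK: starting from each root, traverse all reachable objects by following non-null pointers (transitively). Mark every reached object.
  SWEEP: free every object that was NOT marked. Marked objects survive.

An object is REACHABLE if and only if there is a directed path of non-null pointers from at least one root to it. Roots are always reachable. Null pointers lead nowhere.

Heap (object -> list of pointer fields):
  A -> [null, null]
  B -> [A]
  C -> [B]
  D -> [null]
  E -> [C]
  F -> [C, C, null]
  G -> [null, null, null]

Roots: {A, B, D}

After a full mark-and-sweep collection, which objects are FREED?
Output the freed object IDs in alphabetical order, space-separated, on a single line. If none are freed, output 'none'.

Roots: A B D
Mark A: refs=null null, marked=A
Mark B: refs=A, marked=A B
Mark D: refs=null, marked=A B D
Unmarked (collected): C E F G

Answer: C E F G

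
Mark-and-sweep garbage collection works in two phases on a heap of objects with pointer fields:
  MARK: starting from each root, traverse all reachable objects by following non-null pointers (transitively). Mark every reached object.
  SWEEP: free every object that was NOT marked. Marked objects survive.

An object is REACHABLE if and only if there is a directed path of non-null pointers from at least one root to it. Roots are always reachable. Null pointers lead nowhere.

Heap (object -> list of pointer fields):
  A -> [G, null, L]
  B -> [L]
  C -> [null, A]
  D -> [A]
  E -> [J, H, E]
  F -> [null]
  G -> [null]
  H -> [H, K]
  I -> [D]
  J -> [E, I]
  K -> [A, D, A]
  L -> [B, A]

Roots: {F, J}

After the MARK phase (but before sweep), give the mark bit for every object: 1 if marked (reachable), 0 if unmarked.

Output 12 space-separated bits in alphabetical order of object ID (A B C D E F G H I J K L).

Roots: F J
Mark F: refs=null, marked=F
Mark J: refs=E I, marked=F J
Mark E: refs=J H E, marked=E F J
Mark I: refs=D, marked=E F I J
Mark H: refs=H K, marked=E F H I J
Mark D: refs=A, marked=D E F H I J
Mark K: refs=A D A, marked=D E F H I J K
Mark A: refs=G null L, marked=A D E F H I J K
Mark G: refs=null, marked=A D E F G H I J K
Mark L: refs=B A, marked=A D E F G H I J K L
Mark B: refs=L, marked=A B D E F G H I J K L
Unmarked (collected): C

Answer: 1 1 0 1 1 1 1 1 1 1 1 1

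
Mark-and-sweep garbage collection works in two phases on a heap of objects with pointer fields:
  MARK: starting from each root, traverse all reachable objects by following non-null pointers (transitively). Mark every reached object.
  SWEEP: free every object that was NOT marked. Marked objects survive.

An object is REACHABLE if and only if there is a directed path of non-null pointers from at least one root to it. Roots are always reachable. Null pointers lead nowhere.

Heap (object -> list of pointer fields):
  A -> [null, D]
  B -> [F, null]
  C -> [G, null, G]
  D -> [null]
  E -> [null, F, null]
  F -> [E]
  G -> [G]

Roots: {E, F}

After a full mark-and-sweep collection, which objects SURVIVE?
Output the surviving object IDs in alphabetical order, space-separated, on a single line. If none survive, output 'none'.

Answer: E F

Derivation:
Roots: E F
Mark E: refs=null F null, marked=E
Mark F: refs=E, marked=E F
Unmarked (collected): A B C D G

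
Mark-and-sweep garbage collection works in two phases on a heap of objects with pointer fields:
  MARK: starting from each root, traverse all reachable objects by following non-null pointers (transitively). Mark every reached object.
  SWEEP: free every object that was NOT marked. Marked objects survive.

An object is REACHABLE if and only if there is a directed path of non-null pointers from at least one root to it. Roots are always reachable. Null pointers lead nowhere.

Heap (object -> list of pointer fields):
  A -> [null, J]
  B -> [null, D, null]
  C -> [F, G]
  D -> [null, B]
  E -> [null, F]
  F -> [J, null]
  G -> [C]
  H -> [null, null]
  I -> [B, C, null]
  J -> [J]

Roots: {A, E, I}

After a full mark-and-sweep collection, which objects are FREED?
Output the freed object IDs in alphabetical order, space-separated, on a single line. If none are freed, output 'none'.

Answer: H

Derivation:
Roots: A E I
Mark A: refs=null J, marked=A
Mark E: refs=null F, marked=A E
Mark I: refs=B C null, marked=A E I
Mark J: refs=J, marked=A E I J
Mark F: refs=J null, marked=A E F I J
Mark B: refs=null D null, marked=A B E F I J
Mark C: refs=F G, marked=A B C E F I J
Mark D: refs=null B, marked=A B C D E F I J
Mark G: refs=C, marked=A B C D E F G I J
Unmarked (collected): H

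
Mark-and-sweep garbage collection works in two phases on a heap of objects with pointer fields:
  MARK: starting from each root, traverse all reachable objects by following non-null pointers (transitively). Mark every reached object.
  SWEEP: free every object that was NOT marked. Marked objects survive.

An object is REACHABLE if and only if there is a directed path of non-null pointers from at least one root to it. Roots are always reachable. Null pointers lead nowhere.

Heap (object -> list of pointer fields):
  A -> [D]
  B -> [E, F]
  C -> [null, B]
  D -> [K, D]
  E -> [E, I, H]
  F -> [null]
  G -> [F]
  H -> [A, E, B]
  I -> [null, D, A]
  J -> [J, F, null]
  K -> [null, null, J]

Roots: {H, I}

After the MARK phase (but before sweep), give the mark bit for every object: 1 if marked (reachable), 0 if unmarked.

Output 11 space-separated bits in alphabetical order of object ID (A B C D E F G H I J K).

Roots: H I
Mark H: refs=A E B, marked=H
Mark I: refs=null D A, marked=H I
Mark A: refs=D, marked=A H I
Mark E: refs=E I H, marked=A E H I
Mark B: refs=E F, marked=A B E H I
Mark D: refs=K D, marked=A B D E H I
Mark F: refs=null, marked=A B D E F H I
Mark K: refs=null null J, marked=A B D E F H I K
Mark J: refs=J F null, marked=A B D E F H I J K
Unmarked (collected): C G

Answer: 1 1 0 1 1 1 0 1 1 1 1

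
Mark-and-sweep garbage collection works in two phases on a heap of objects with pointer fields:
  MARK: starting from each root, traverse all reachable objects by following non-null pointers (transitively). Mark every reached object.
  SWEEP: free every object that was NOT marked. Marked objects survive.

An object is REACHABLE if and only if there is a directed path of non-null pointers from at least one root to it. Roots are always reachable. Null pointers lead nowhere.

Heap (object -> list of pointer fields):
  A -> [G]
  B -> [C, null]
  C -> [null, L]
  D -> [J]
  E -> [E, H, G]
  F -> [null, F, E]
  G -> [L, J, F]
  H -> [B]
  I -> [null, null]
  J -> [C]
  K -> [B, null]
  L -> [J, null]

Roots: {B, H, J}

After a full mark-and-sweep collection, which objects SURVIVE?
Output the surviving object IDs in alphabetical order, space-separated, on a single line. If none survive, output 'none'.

Answer: B C H J L

Derivation:
Roots: B H J
Mark B: refs=C null, marked=B
Mark H: refs=B, marked=B H
Mark J: refs=C, marked=B H J
Mark C: refs=null L, marked=B C H J
Mark L: refs=J null, marked=B C H J L
Unmarked (collected): A D E F G I K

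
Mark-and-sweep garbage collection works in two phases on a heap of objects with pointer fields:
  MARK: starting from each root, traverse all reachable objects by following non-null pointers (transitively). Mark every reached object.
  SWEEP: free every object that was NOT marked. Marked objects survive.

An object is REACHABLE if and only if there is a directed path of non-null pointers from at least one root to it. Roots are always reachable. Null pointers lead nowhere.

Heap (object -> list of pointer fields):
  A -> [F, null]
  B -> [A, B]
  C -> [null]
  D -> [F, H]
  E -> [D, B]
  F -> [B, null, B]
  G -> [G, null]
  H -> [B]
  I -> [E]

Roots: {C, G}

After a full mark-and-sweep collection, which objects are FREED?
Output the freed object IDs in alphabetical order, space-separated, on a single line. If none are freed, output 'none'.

Answer: A B D E F H I

Derivation:
Roots: C G
Mark C: refs=null, marked=C
Mark G: refs=G null, marked=C G
Unmarked (collected): A B D E F H I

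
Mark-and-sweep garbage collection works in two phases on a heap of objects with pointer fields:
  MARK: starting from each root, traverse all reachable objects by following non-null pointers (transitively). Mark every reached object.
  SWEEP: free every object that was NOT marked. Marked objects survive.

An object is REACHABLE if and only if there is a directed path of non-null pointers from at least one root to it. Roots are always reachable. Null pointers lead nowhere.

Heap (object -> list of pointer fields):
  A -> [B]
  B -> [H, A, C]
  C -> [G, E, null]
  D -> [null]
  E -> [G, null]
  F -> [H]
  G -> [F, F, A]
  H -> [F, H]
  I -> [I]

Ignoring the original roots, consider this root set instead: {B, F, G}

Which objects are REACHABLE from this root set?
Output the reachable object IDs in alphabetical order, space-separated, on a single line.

Answer: A B C E F G H

Derivation:
Roots: B F G
Mark B: refs=H A C, marked=B
Mark F: refs=H, marked=B F
Mark G: refs=F F A, marked=B F G
Mark H: refs=F H, marked=B F G H
Mark A: refs=B, marked=A B F G H
Mark C: refs=G E null, marked=A B C F G H
Mark E: refs=G null, marked=A B C E F G H
Unmarked (collected): D I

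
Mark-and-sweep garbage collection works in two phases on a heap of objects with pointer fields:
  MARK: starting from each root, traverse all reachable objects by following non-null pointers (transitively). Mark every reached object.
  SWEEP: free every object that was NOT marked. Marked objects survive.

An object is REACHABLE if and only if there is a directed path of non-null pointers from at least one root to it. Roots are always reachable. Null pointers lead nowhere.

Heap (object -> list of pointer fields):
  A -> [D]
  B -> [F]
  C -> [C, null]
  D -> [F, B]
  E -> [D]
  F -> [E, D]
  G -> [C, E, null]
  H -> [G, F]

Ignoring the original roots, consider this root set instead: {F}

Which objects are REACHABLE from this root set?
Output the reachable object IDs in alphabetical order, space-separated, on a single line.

Roots: F
Mark F: refs=E D, marked=F
Mark E: refs=D, marked=E F
Mark D: refs=F B, marked=D E F
Mark B: refs=F, marked=B D E F
Unmarked (collected): A C G H

Answer: B D E F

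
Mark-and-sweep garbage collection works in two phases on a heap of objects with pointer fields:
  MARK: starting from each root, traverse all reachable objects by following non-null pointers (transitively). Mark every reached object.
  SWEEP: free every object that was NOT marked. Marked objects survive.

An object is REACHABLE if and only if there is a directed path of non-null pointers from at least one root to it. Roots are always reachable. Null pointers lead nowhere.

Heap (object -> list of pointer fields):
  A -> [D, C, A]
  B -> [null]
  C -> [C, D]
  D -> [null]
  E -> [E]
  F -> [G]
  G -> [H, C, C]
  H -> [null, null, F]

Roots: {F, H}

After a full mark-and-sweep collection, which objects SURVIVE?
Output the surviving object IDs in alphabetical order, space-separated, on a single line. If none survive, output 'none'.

Roots: F H
Mark F: refs=G, marked=F
Mark H: refs=null null F, marked=F H
Mark G: refs=H C C, marked=F G H
Mark C: refs=C D, marked=C F G H
Mark D: refs=null, marked=C D F G H
Unmarked (collected): A B E

Answer: C D F G H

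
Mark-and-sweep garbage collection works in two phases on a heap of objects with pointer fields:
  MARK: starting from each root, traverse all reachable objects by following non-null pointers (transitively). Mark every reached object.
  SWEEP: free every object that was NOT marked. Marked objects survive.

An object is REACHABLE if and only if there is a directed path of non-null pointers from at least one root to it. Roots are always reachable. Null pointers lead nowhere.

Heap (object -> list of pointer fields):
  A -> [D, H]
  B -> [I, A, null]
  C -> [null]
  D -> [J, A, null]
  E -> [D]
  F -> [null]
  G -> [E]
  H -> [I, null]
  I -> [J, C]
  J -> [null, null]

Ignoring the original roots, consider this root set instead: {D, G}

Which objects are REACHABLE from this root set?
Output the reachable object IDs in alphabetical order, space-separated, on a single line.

Answer: A C D E G H I J

Derivation:
Roots: D G
Mark D: refs=J A null, marked=D
Mark G: refs=E, marked=D G
Mark J: refs=null null, marked=D G J
Mark A: refs=D H, marked=A D G J
Mark E: refs=D, marked=A D E G J
Mark H: refs=I null, marked=A D E G H J
Mark I: refs=J C, marked=A D E G H I J
Mark C: refs=null, marked=A C D E G H I J
Unmarked (collected): B F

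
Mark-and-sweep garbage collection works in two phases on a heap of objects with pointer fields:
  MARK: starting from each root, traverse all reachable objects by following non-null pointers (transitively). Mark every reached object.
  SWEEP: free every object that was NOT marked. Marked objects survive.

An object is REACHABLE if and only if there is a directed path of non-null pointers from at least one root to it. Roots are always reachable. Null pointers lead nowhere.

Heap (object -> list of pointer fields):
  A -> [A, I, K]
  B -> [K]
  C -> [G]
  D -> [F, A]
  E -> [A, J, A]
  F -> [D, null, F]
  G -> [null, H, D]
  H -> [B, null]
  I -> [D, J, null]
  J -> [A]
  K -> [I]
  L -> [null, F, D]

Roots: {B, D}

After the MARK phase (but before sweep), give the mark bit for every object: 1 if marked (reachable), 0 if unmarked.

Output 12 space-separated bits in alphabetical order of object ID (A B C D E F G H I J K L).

Answer: 1 1 0 1 0 1 0 0 1 1 1 0

Derivation:
Roots: B D
Mark B: refs=K, marked=B
Mark D: refs=F A, marked=B D
Mark K: refs=I, marked=B D K
Mark F: refs=D null F, marked=B D F K
Mark A: refs=A I K, marked=A B D F K
Mark I: refs=D J null, marked=A B D F I K
Mark J: refs=A, marked=A B D F I J K
Unmarked (collected): C E G H L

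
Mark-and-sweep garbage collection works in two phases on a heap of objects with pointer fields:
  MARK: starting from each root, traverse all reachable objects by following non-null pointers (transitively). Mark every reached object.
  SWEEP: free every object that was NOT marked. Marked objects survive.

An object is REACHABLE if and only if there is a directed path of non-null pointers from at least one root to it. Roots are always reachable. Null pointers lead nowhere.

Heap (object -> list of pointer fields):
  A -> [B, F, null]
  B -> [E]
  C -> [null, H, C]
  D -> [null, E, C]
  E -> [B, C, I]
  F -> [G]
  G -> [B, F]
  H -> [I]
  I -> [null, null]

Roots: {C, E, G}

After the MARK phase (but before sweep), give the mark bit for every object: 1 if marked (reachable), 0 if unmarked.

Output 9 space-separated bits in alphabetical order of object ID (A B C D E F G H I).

Roots: C E G
Mark C: refs=null H C, marked=C
Mark E: refs=B C I, marked=C E
Mark G: refs=B F, marked=C E G
Mark H: refs=I, marked=C E G H
Mark B: refs=E, marked=B C E G H
Mark I: refs=null null, marked=B C E G H I
Mark F: refs=G, marked=B C E F G H I
Unmarked (collected): A D

Answer: 0 1 1 0 1 1 1 1 1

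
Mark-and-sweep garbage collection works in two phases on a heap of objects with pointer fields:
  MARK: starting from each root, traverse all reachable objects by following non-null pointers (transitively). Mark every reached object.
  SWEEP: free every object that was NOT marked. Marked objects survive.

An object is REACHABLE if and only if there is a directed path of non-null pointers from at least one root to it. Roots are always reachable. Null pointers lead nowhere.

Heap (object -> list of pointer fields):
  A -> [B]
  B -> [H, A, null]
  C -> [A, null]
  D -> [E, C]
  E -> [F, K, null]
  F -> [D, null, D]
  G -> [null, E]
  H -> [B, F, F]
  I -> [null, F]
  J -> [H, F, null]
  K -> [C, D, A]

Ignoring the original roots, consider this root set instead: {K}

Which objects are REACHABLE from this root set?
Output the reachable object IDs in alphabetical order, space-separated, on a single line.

Roots: K
Mark K: refs=C D A, marked=K
Mark C: refs=A null, marked=C K
Mark D: refs=E C, marked=C D K
Mark A: refs=B, marked=A C D K
Mark E: refs=F K null, marked=A C D E K
Mark B: refs=H A null, marked=A B C D E K
Mark F: refs=D null D, marked=A B C D E F K
Mark H: refs=B F F, marked=A B C D E F H K
Unmarked (collected): G I J

Answer: A B C D E F H K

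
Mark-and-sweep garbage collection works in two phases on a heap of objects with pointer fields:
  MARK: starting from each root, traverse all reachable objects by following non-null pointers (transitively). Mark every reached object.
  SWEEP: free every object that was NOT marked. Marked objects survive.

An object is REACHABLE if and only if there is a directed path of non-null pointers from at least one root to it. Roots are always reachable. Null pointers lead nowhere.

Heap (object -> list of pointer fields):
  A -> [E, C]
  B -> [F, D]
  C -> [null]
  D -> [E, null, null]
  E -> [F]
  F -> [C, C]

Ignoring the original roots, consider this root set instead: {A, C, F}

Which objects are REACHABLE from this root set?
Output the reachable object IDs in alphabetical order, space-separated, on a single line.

Roots: A C F
Mark A: refs=E C, marked=A
Mark C: refs=null, marked=A C
Mark F: refs=C C, marked=A C F
Mark E: refs=F, marked=A C E F
Unmarked (collected): B D

Answer: A C E F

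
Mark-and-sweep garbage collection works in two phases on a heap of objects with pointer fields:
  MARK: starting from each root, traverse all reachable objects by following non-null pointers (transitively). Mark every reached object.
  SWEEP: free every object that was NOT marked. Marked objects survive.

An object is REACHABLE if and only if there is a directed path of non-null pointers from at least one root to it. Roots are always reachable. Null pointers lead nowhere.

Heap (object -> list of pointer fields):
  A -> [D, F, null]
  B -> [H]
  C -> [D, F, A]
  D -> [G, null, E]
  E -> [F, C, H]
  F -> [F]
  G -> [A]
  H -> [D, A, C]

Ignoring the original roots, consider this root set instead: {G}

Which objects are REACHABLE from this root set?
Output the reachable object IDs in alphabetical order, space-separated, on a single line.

Answer: A C D E F G H

Derivation:
Roots: G
Mark G: refs=A, marked=G
Mark A: refs=D F null, marked=A G
Mark D: refs=G null E, marked=A D G
Mark F: refs=F, marked=A D F G
Mark E: refs=F C H, marked=A D E F G
Mark C: refs=D F A, marked=A C D E F G
Mark H: refs=D A C, marked=A C D E F G H
Unmarked (collected): B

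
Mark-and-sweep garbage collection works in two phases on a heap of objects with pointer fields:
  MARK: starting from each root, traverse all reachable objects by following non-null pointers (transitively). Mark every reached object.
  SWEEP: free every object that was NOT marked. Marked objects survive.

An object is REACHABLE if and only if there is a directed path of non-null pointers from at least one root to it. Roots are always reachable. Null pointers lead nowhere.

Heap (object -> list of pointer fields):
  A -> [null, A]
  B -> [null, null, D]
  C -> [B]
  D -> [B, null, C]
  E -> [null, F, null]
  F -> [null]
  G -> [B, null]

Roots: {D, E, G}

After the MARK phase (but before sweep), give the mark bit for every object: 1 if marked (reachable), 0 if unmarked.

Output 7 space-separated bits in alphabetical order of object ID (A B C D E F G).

Roots: D E G
Mark D: refs=B null C, marked=D
Mark E: refs=null F null, marked=D E
Mark G: refs=B null, marked=D E G
Mark B: refs=null null D, marked=B D E G
Mark C: refs=B, marked=B C D E G
Mark F: refs=null, marked=B C D E F G
Unmarked (collected): A

Answer: 0 1 1 1 1 1 1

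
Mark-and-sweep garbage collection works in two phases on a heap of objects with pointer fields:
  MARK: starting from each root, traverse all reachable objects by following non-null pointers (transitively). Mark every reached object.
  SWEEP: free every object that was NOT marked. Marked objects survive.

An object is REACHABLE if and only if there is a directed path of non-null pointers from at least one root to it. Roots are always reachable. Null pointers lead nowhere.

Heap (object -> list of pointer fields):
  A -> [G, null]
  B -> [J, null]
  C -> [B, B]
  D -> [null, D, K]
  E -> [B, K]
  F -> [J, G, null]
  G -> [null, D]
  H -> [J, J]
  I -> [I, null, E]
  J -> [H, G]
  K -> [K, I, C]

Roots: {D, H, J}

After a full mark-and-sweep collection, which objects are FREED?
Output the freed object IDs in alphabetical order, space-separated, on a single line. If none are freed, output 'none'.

Roots: D H J
Mark D: refs=null D K, marked=D
Mark H: refs=J J, marked=D H
Mark J: refs=H G, marked=D H J
Mark K: refs=K I C, marked=D H J K
Mark G: refs=null D, marked=D G H J K
Mark I: refs=I null E, marked=D G H I J K
Mark C: refs=B B, marked=C D G H I J K
Mark E: refs=B K, marked=C D E G H I J K
Mark B: refs=J null, marked=B C D E G H I J K
Unmarked (collected): A F

Answer: A F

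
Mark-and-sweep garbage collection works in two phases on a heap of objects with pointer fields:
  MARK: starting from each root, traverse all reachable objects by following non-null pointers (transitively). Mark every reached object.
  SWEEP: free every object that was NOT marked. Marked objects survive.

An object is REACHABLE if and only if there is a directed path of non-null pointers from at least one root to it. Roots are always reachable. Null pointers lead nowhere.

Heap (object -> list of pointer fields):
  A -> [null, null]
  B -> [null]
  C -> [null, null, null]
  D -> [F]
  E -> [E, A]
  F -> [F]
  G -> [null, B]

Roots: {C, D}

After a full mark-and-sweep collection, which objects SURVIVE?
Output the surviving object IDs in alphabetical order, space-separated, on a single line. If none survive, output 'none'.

Roots: C D
Mark C: refs=null null null, marked=C
Mark D: refs=F, marked=C D
Mark F: refs=F, marked=C D F
Unmarked (collected): A B E G

Answer: C D F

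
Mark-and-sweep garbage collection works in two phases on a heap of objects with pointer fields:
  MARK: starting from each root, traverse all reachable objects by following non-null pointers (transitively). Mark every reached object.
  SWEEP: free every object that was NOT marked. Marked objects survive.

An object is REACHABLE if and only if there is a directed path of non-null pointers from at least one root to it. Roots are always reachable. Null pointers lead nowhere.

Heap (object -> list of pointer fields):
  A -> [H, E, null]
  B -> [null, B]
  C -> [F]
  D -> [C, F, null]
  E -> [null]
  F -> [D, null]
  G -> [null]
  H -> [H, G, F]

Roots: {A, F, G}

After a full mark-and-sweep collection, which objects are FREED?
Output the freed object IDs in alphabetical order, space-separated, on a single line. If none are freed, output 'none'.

Answer: B

Derivation:
Roots: A F G
Mark A: refs=H E null, marked=A
Mark F: refs=D null, marked=A F
Mark G: refs=null, marked=A F G
Mark H: refs=H G F, marked=A F G H
Mark E: refs=null, marked=A E F G H
Mark D: refs=C F null, marked=A D E F G H
Mark C: refs=F, marked=A C D E F G H
Unmarked (collected): B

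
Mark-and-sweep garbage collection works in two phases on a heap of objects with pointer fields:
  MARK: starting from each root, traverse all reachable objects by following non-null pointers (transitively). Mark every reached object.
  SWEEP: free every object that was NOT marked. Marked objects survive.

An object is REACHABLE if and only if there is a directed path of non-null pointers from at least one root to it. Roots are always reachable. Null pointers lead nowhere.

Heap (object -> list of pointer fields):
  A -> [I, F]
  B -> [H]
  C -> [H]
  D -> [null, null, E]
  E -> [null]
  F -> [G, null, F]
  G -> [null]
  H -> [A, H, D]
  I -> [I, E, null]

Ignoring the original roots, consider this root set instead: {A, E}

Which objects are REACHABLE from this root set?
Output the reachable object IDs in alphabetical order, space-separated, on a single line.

Answer: A E F G I

Derivation:
Roots: A E
Mark A: refs=I F, marked=A
Mark E: refs=null, marked=A E
Mark I: refs=I E null, marked=A E I
Mark F: refs=G null F, marked=A E F I
Mark G: refs=null, marked=A E F G I
Unmarked (collected): B C D H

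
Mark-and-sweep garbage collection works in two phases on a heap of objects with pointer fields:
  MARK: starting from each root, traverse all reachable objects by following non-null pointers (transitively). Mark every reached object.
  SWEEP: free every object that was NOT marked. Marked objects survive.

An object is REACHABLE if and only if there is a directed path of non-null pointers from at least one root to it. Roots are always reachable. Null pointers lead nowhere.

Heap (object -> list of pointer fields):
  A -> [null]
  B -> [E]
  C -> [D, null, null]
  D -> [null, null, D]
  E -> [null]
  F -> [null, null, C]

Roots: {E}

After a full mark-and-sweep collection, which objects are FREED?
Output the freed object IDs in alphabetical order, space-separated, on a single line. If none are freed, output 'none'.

Answer: A B C D F

Derivation:
Roots: E
Mark E: refs=null, marked=E
Unmarked (collected): A B C D F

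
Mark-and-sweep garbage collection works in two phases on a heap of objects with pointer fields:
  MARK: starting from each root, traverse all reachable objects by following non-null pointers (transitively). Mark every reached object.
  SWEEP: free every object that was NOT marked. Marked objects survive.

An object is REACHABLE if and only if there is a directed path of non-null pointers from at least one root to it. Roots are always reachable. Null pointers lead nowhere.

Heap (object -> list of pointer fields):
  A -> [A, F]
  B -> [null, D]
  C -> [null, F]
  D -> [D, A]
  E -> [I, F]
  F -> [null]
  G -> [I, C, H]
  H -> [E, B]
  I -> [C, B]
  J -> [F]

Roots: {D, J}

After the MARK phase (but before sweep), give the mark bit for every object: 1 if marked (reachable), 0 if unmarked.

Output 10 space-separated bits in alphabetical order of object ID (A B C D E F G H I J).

Answer: 1 0 0 1 0 1 0 0 0 1

Derivation:
Roots: D J
Mark D: refs=D A, marked=D
Mark J: refs=F, marked=D J
Mark A: refs=A F, marked=A D J
Mark F: refs=null, marked=A D F J
Unmarked (collected): B C E G H I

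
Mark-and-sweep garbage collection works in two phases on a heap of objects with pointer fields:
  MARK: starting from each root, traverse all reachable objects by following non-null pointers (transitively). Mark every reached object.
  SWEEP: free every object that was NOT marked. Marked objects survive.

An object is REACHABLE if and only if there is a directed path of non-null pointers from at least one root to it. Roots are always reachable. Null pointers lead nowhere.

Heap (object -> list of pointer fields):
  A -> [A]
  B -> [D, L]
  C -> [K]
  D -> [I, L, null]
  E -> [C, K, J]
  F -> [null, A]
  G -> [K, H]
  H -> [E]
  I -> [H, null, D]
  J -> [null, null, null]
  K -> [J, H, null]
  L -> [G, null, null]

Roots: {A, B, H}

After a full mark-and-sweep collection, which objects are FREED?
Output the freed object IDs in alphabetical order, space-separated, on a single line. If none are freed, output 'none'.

Roots: A B H
Mark A: refs=A, marked=A
Mark B: refs=D L, marked=A B
Mark H: refs=E, marked=A B H
Mark D: refs=I L null, marked=A B D H
Mark L: refs=G null null, marked=A B D H L
Mark E: refs=C K J, marked=A B D E H L
Mark I: refs=H null D, marked=A B D E H I L
Mark G: refs=K H, marked=A B D E G H I L
Mark C: refs=K, marked=A B C D E G H I L
Mark K: refs=J H null, marked=A B C D E G H I K L
Mark J: refs=null null null, marked=A B C D E G H I J K L
Unmarked (collected): F

Answer: F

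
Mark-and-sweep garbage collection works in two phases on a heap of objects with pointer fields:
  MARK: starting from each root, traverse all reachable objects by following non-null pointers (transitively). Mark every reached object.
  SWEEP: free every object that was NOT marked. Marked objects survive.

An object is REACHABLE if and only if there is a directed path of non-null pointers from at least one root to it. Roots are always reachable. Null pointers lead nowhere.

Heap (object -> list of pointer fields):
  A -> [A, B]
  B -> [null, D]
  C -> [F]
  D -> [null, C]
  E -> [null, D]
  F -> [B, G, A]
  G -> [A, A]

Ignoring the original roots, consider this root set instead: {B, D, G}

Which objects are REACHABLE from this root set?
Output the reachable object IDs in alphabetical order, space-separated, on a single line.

Answer: A B C D F G

Derivation:
Roots: B D G
Mark B: refs=null D, marked=B
Mark D: refs=null C, marked=B D
Mark G: refs=A A, marked=B D G
Mark C: refs=F, marked=B C D G
Mark A: refs=A B, marked=A B C D G
Mark F: refs=B G A, marked=A B C D F G
Unmarked (collected): E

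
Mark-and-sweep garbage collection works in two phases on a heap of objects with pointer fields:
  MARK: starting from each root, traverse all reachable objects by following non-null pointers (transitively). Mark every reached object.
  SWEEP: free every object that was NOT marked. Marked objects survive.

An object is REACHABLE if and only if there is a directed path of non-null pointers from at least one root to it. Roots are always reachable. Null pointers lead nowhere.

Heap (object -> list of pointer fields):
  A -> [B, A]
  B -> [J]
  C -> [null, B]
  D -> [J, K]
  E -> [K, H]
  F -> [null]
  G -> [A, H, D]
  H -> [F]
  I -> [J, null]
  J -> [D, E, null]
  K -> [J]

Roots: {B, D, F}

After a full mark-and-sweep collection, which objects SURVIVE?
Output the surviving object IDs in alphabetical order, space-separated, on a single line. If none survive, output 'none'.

Roots: B D F
Mark B: refs=J, marked=B
Mark D: refs=J K, marked=B D
Mark F: refs=null, marked=B D F
Mark J: refs=D E null, marked=B D F J
Mark K: refs=J, marked=B D F J K
Mark E: refs=K H, marked=B D E F J K
Mark H: refs=F, marked=B D E F H J K
Unmarked (collected): A C G I

Answer: B D E F H J K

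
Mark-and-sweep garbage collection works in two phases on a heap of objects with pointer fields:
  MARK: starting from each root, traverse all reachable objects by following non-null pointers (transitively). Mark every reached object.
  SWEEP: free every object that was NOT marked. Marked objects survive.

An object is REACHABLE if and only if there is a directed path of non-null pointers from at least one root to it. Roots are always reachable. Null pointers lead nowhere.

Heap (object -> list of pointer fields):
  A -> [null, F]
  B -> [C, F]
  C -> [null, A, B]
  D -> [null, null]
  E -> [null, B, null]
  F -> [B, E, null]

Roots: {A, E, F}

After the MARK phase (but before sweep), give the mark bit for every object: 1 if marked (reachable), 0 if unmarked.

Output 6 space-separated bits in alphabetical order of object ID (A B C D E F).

Answer: 1 1 1 0 1 1

Derivation:
Roots: A E F
Mark A: refs=null F, marked=A
Mark E: refs=null B null, marked=A E
Mark F: refs=B E null, marked=A E F
Mark B: refs=C F, marked=A B E F
Mark C: refs=null A B, marked=A B C E F
Unmarked (collected): D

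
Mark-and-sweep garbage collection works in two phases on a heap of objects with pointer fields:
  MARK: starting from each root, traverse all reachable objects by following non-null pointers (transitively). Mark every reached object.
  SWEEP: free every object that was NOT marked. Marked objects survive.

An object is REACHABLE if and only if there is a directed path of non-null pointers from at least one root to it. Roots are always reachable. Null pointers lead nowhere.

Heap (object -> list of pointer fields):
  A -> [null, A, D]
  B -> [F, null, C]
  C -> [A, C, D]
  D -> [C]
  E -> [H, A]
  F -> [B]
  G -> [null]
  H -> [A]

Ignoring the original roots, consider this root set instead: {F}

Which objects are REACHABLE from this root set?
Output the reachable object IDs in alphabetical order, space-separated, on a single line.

Roots: F
Mark F: refs=B, marked=F
Mark B: refs=F null C, marked=B F
Mark C: refs=A C D, marked=B C F
Mark A: refs=null A D, marked=A B C F
Mark D: refs=C, marked=A B C D F
Unmarked (collected): E G H

Answer: A B C D F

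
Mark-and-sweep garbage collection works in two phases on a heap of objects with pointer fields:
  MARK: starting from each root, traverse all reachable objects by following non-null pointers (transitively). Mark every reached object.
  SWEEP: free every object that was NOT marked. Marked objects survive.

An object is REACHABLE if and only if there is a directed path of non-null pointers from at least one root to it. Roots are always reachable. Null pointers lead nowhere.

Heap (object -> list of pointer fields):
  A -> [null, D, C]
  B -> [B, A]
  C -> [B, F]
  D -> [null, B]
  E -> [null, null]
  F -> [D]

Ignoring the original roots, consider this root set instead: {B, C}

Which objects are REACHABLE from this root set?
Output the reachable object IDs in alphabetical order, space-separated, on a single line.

Roots: B C
Mark B: refs=B A, marked=B
Mark C: refs=B F, marked=B C
Mark A: refs=null D C, marked=A B C
Mark F: refs=D, marked=A B C F
Mark D: refs=null B, marked=A B C D F
Unmarked (collected): E

Answer: A B C D F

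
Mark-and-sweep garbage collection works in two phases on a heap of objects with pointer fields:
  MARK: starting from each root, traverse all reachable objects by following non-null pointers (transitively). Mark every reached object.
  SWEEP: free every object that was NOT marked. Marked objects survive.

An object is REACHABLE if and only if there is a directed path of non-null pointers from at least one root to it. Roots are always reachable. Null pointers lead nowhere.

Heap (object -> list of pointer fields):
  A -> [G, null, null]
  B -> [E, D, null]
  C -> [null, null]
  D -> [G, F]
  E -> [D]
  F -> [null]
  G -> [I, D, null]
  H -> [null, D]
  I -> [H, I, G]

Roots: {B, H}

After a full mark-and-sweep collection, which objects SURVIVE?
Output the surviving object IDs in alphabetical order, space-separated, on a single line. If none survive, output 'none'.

Answer: B D E F G H I

Derivation:
Roots: B H
Mark B: refs=E D null, marked=B
Mark H: refs=null D, marked=B H
Mark E: refs=D, marked=B E H
Mark D: refs=G F, marked=B D E H
Mark G: refs=I D null, marked=B D E G H
Mark F: refs=null, marked=B D E F G H
Mark I: refs=H I G, marked=B D E F G H I
Unmarked (collected): A C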